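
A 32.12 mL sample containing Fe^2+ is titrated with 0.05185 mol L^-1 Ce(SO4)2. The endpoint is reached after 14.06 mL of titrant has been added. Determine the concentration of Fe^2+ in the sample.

n(Ce(SO4)2) = 0.05185 x 0.01406 = 0.0007290 mol.
From the balanced equation, 1 mol Ce(SO4)2 reacts with 1 mol Fe^2+, so n(Fe^2+) = 0.0007290 x 1/1 = 0.0007290 mol.
[Fe^2+] = 0.0007290 / 0.03212 L = 0.0227 M.

0.0227 M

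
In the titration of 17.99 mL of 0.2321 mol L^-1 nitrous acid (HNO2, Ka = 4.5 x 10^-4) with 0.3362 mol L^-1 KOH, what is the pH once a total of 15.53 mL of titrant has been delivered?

12.49

n(acid) = 0.2321 x 0.01799 = 0.004175 mol; n(KOH) added = 0.3362 x 0.01553 = 0.005221 mol.
Base is in excess by 0.005221 - 0.004175 = 0.001046 mol in a total volume of 0.03352 L.
[OH^-] = 0.001046/0.03352 = 0.03120 M, so pOH = 1.51 and pH = 14.00 - 1.51 = 12.49.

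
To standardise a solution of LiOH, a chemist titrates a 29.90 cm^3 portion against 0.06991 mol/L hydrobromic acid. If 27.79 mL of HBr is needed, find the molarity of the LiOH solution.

0.0650 M

n(HBr) delivered = 0.06991 x 0.02779 = 0.001943 mol.
For a 1:1 reaction, n(LiOH) = 0.001943 mol.
[LiOH] = 0.001943 mol / 0.02990 L = 0.0650 M.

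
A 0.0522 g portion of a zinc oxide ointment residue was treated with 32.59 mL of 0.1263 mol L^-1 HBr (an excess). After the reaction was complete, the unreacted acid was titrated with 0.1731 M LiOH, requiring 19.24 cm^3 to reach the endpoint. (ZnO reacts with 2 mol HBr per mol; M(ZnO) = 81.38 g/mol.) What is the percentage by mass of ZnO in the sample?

61.2%

Total n(HBr) added = 0.1263 x 0.03259 = 0.004116 mol.
n(LiOH) used = 0.1731 x 0.01924 = 0.003330 mol, which equals the excess n(HBr).
So n(HBr) consumed by the sample = 0.004116 - 0.003330 = 0.0007857 mol.
n(ZnO) = 0.0007857 / 2 = 0.0003928 mol.
mass ZnO = 0.0003928 x 81.38 = 0.03197 g, so %ZnO = 0.03197/0.0522 x 100 = 61.2%.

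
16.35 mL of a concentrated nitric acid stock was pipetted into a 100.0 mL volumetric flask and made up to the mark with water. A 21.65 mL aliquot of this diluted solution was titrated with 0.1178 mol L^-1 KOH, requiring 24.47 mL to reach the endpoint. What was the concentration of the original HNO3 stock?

n(KOH) = 0.1178 x 0.02447 = 0.002883 mol.
n(HNO3) in the aliquot = 0.002883 mol.
[diluted HNO3] = 0.002883 / 0.02165 = 0.1331 M.
Dilution factor = 100.0/16.35 = 6.116, so [stock] = 0.1331 x 6.116 = 0.814 M.

0.814 M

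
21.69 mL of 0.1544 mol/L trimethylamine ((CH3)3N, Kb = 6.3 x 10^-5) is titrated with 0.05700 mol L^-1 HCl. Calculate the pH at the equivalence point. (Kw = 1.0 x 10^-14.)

5.59

n((CH3)3N) = 0.1544 x 0.02169 = 0.003349 mol; V(HCl) at equivalence = 0.003349/0.05700 = 0.05875 L.
At equivalence the base is fully converted to (CH3)3NH+; total volume = 0.08044 L, so [(CH3)3NH+] = 0.003349/0.08044 = 0.04163 M.
Ka((CH3)3NH+) = Kw/Kb = 1.0e-14 / 6.3 x 10^-5 = 1.59e-10.
[H^+] = sqrt(Ka x [(CH3)3NH+]) = sqrt(1.59e-10 x 0.04163) = 2.57e-6 M.
pH = -log(2.57e-6) = 5.59.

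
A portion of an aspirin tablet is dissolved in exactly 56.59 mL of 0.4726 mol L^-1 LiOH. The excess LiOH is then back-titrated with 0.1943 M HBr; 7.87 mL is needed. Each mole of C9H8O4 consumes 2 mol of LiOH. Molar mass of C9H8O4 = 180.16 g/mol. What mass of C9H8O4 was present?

2.27 g

Total n(LiOH) added = 0.4726 x 0.05659 = 0.02674 mol.
n(HBr) used = 0.1943 x 0.007870 = 0.001529 mol, which equals the excess n(LiOH).
So n(LiOH) consumed by the sample = 0.02674 - 0.001529 = 0.02522 mol.
n(C9H8O4) = 0.02522 / 2 = 0.01261 mol.
mass = 0.01261 mol x 180.16 g/mol = 2.27 g.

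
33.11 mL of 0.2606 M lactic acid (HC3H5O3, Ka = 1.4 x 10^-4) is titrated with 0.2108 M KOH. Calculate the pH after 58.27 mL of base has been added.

12.60

n(acid) = 0.2606 x 0.03311 = 0.008628 mol; n(KOH) added = 0.2108 x 0.05827 = 0.01228 mol.
Base is in excess by 0.01228 - 0.008628 = 0.003655 mol in a total volume of 0.09138 L.
[OH^-] = 0.003655/0.09138 = 0.04000 M, so pOH = 1.40 and pH = 14.00 - 1.40 = 12.60.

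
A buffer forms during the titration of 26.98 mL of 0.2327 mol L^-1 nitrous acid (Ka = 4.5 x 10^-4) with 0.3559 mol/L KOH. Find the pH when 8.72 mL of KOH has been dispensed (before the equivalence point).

3.34

Initial n(HNO2) = 0.2327 x 0.02698 = 0.006278 mol.
n(KOH) added = 0.3559 x 0.008720 = 0.003103 mol, converting that many moles of HNO2 to NO2-.
Remaining n(HNO2) = 0.003175 mol; n(NO2-) = 0.003103 mol.
By Henderson-Hasselbalch, pH = pKa + log([A^-]/[HA]) = 3.35 + log(0.003103/0.003175) = 3.35 + (-0.01) = 3.34.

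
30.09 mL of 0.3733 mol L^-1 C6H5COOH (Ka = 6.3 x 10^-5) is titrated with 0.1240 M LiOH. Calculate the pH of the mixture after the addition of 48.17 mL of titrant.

4.26

Initial n(C6H5COOH) = 0.3733 x 0.03009 = 0.01123 mol.
n(LiOH) added = 0.1240 x 0.04817 = 0.005973 mol, converting that many moles of C6H5COOH to C6H5COO-.
Remaining n(C6H5COOH) = 0.005260 mol; n(C6H5COO-) = 0.005973 mol.
By Henderson-Hasselbalch, pH = pKa + log([A^-]/[HA]) = 4.20 + log(0.005973/0.005260) = 4.20 + (+0.06) = 4.26.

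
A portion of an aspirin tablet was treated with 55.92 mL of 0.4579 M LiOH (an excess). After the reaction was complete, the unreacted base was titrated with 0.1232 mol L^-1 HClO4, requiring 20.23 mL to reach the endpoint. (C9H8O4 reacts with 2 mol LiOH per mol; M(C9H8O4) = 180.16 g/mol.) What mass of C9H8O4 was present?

2.08 g

Total n(LiOH) added = 0.4579 x 0.05592 = 0.02561 mol.
n(HClO4) used = 0.1232 x 0.02023 = 0.002492 mol, which equals the excess n(LiOH).
So n(LiOH) consumed by the sample = 0.02561 - 0.002492 = 0.02311 mol.
n(C9H8O4) = 0.02311 / 2 = 0.01156 mol.
mass = 0.01156 mol x 180.16 g/mol = 2.08 g.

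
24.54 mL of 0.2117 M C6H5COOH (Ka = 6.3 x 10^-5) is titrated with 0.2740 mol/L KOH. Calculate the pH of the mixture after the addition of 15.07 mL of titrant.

4.79

Initial n(C6H5COOH) = 0.2117 x 0.02454 = 0.005195 mol.
n(KOH) added = 0.2740 x 0.01507 = 0.004129 mol, converting that many moles of C6H5COOH to C6H5COO-.
Remaining n(C6H5COOH) = 0.001066 mol; n(C6H5COO-) = 0.004129 mol.
By Henderson-Hasselbalch, pH = pKa + log([A^-]/[HA]) = 4.20 + log(0.004129/0.001066) = 4.20 + (+0.59) = 4.79.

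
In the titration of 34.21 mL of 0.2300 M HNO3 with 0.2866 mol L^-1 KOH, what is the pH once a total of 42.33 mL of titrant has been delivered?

n(acid) = 0.2300 x 0.03421 = 0.007868 mol; n(KOH) added = 0.2866 x 0.04233 = 0.01213 mol.
Base is in excess by 0.01213 - 0.007868 = 0.004263 mol in a total volume of 0.07654 L.
[OH^-] = 0.004263/0.07654 = 0.05570 M, so pOH = 1.25 and pH = 14.00 - 1.25 = 12.75.

12.75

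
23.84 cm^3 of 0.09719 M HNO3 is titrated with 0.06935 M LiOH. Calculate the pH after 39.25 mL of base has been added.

n(acid) = 0.09719 x 0.02384 = 0.002317 mol; n(LiOH) added = 0.06935 x 0.03925 = 0.002722 mol.
Base is in excess by 0.002722 - 0.002317 = 0.0004050 mol in a total volume of 0.06309 L.
[OH^-] = 0.0004050/0.06309 = 0.006419 M, so pOH = 2.19 and pH = 14.00 - 2.19 = 11.81.

11.81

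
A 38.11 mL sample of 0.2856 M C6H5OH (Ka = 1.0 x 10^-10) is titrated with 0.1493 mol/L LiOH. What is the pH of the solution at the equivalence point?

n(C6H5OH) = 0.2856 x 0.03811 = 0.01088 mol; V(LiOH) at equivalence = 0.01088/0.1493 = 0.07290 L.
At equivalence all the acid is converted to C6H5O-; total volume = 0.03811 + 0.07290 = 0.1110 L, so [C6H5O-] = 0.01088/0.1110 = 0.09805 M.
Kb = Kw/Ka = 1.0e-14 / 1.0 x 10^-10 = 0.000100.
[OH^-] = sqrt(Kb x [C6H5O-]) = sqrt(0.000100 x 0.09805) = 0.00313 M.
pOH = 2.50, so pH = 14.00 - 2.50 = 11.50.

11.50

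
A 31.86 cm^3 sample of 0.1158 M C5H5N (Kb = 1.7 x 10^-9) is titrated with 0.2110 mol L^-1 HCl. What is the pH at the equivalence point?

3.18

n(C5H5N) = 0.1158 x 0.03186 = 0.003689 mol; V(HCl) at equivalence = 0.003689/0.2110 = 0.01749 L.
At equivalence the base is fully converted to C5H5NH+; total volume = 0.04935 L, so [C5H5NH+] = 0.003689/0.04935 = 0.07477 M.
Ka(C5H5NH+) = Kw/Kb = 1.0e-14 / 1.7 x 10^-9 = 5.88e-6.
[H^+] = sqrt(Ka x [C5H5NH+]) = sqrt(5.88e-6 x 0.07477) = 0.000663 M.
pH = -log(0.000663) = 3.18.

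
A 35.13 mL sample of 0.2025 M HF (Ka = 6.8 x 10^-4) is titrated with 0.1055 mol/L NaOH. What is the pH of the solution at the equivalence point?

8.00

n(HF) = 0.2025 x 0.03513 = 0.007114 mol; V(NaOH) at equivalence = 0.007114/0.1055 = 0.06743 L.
At equivalence all the acid is converted to F-; total volume = 0.03513 + 0.06743 = 0.1026 L, so [F-] = 0.007114/0.1026 = 0.06936 M.
Kb = Kw/Ka = 1.0e-14 / 6.8 x 10^-4 = 1.47e-11.
[OH^-] = sqrt(Kb x [F-]) = sqrt(1.47e-11 x 0.06936) = 1.01e-6 M.
pOH = 6.00, so pH = 14.00 - 6.00 = 8.00.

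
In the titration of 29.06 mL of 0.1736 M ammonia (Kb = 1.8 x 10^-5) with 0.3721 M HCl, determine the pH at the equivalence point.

n(NH3) = 0.1736 x 0.02906 = 0.005045 mol; V(HCl) at equivalence = 0.005045/0.3721 = 0.01356 L.
At equivalence the base is fully converted to NH4+; total volume = 0.04262 L, so [NH4+] = 0.005045/0.04262 = 0.1184 M.
Ka(NH4+) = Kw/Kb = 1.0e-14 / 1.8 x 10^-5 = 5.56e-10.
[H^+] = sqrt(Ka x [NH4+]) = sqrt(5.56e-10 x 0.1184) = 8.11e-6 M.
pH = -log(8.11e-6) = 5.09.

5.09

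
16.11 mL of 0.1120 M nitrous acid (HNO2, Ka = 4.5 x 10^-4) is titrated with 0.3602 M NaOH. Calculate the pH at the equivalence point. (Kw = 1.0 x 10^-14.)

8.14

n(HNO2) = 0.1120 x 0.01611 = 0.001804 mol; V(NaOH) at equivalence = 0.001804/0.3602 = 0.005009 L.
At equivalence all the acid is converted to NO2-; total volume = 0.01611 + 0.005009 = 0.02112 L, so [NO2-] = 0.001804/0.02112 = 0.08543 M.
Kb = Kw/Ka = 1.0e-14 / 4.5 x 10^-4 = 2.22e-11.
[OH^-] = sqrt(Kb x [NO2-]) = sqrt(2.22e-11 x 0.08543) = 1.38e-6 M.
pOH = 5.86, so pH = 14.00 - 5.86 = 8.14.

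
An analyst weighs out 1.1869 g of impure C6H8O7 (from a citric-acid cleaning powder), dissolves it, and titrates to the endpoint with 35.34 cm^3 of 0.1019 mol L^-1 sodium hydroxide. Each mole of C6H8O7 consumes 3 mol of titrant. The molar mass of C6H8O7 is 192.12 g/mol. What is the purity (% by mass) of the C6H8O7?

n(NaOH) = 0.1019 x 0.03534 = 0.003601 mol.
n(C6H8O7) = 0.003601 / 3 = 0.001200 mol.
mass of C6H8O7 = 0.001200 x 192.12 = 0.2306 g.
% purity = 0.2306 / 1.1869 x 100 = 19.4%.

19.4%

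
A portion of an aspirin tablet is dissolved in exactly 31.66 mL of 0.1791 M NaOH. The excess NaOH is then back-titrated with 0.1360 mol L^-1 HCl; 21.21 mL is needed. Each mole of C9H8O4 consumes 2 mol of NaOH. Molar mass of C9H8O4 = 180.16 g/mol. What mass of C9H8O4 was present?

Total n(NaOH) added = 0.1791 x 0.03166 = 0.005670 mol.
n(HCl) used = 0.1360 x 0.02121 = 0.002885 mol, which equals the excess n(NaOH).
So n(NaOH) consumed by the sample = 0.005670 - 0.002885 = 0.002786 mol.
n(C9H8O4) = 0.002786 / 2 = 0.001393 mol.
mass = 0.001393 mol x 180.16 g/mol = 0.251 g.

0.251 g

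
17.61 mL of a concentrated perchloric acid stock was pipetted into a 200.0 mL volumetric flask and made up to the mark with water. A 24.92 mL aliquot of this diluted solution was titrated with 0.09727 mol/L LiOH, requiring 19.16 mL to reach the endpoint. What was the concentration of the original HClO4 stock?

n(LiOH) = 0.09727 x 0.01916 = 0.001864 mol.
n(HClO4) in the aliquot = 0.001864 mol.
[diluted HClO4] = 0.001864 / 0.02492 = 0.07479 M.
Dilution factor = 200.0/17.61 = 11.36, so [stock] = 0.07479 x 11.36 = 0.849 M.

0.849 M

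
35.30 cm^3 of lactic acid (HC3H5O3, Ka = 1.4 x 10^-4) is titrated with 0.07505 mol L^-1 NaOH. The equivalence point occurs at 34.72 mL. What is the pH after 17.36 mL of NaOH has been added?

17.36 mL is exactly half the equivalence volume (34.72/2), i.e. the half-equivalence point.
There, n(HA) = n(A^-), so pH = pKa = -log(1.4 x 10^-4) = 3.85.

3.85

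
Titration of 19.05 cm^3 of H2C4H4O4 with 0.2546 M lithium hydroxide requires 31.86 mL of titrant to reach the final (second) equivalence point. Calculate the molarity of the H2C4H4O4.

0.213 M

n(LiOH) = 0.2546 x 0.03186 = 0.008112 mol.
At the final (second) equivalence point, 2 mol OH^- react per mol H2C4H4O4, so n(H2C4H4O4) = 0.008112 / 2 = 0.004056 mol.
[H2C4H4O4] = 0.004056 / 0.01905 L = 0.213 M.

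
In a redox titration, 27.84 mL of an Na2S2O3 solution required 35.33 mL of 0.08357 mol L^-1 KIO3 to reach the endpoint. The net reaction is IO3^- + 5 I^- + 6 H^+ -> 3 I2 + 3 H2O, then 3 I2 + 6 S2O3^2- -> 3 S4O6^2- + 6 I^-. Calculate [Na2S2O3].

n(KIO3) = 0.08357 x 0.03533 = 0.002953 mol.
From the balanced equation, 1 mol KIO3 reacts with 6 mol Na2S2O3, so n(Na2S2O3) = 0.002953 x 6/1 = 0.01772 mol.
[Na2S2O3] = 0.01772 / 0.02784 L = 0.636 M.

0.636 M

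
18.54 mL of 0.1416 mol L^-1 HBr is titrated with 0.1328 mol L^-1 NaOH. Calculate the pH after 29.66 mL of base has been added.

n(acid) = 0.1416 x 0.01854 = 0.002625 mol; n(NaOH) added = 0.1328 x 0.02966 = 0.003939 mol.
Base is in excess by 0.003939 - 0.002625 = 0.001314 mol in a total volume of 0.04820 L.
[OH^-] = 0.001314/0.04820 = 0.02725 M, so pOH = 1.56 and pH = 14.00 - 1.56 = 12.44.

12.44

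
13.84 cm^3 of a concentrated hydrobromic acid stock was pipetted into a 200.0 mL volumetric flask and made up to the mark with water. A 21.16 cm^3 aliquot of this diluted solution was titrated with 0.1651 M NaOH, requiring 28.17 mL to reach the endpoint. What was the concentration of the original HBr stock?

3.18 M

n(NaOH) = 0.1651 x 0.02817 = 0.004651 mol.
n(HBr) in the aliquot = 0.004651 mol.
[diluted HBr] = 0.004651 / 0.02116 = 0.2198 M.
Dilution factor = 200.0/13.84 = 14.45, so [stock] = 0.2198 x 14.45 = 3.18 M.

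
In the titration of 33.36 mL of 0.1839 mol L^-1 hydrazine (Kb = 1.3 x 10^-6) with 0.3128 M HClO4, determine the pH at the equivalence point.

4.53

n(N2H4) = 0.1839 x 0.03336 = 0.006135 mol; V(HClO4) at equivalence = 0.006135/0.3128 = 0.01961 L.
At equivalence the base is fully converted to N2H5+; total volume = 0.05297 L, so [N2H5+] = 0.006135/0.05297 = 0.1158 M.
Ka(N2H5+) = Kw/Kb = 1.0e-14 / 1.3 x 10^-6 = 7.69e-9.
[H^+] = sqrt(Ka x [N2H5+]) = sqrt(7.69e-9 x 0.1158) = 2.98e-5 M.
pH = -log(2.98e-5) = 4.53.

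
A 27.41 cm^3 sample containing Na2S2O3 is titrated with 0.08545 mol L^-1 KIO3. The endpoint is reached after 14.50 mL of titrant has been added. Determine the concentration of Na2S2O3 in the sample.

n(KIO3) = 0.08545 x 0.01450 = 0.001239 mol.
From the balanced equation, 1 mol KIO3 reacts with 6 mol Na2S2O3, so n(Na2S2O3) = 0.001239 x 6/1 = 0.007434 mol.
[Na2S2O3] = 0.007434 / 0.02741 L = 0.271 M.

0.271 M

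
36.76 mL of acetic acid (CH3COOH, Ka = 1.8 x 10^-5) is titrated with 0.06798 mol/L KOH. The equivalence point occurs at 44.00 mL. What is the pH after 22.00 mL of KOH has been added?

22.00 mL is exactly half the equivalence volume (44.00/2), i.e. the half-equivalence point.
There, n(HA) = n(A^-), so pH = pKa = -log(1.8 x 10^-5) = 4.74.

4.74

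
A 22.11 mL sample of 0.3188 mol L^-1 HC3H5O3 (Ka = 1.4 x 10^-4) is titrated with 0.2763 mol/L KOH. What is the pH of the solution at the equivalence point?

n(HC3H5O3) = 0.3188 x 0.02211 = 0.007049 mol; V(KOH) at equivalence = 0.007049/0.2763 = 0.02551 L.
At equivalence all the acid is converted to C3H5O3-; total volume = 0.02211 + 0.02551 = 0.04762 L, so [C3H5O3-] = 0.007049/0.04762 = 0.1480 M.
Kb = Kw/Ka = 1.0e-14 / 1.4 x 10^-4 = 7.14e-11.
[OH^-] = sqrt(Kb x [C3H5O3-]) = sqrt(7.14e-11 x 0.1480) = 3.25e-6 M.
pOH = 5.49, so pH = 14.00 - 5.49 = 8.51.

8.51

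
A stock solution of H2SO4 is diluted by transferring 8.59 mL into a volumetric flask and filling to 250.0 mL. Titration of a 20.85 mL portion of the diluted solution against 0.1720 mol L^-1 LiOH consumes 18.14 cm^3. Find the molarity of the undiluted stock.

2.18 M

n(LiOH) = 0.1720 x 0.01814 = 0.003120 mol.
n(H2SO4) in the aliquot = 0.003120 x 1/2 = 0.001560 mol.
[diluted H2SO4] = 0.001560 / 0.02085 = 0.07482 M.
Dilution factor = 250.0/8.590 = 29.10, so [stock] = 0.07482 x 29.10 = 2.18 M.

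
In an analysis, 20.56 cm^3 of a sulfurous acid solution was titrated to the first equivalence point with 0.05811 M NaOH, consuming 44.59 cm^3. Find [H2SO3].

n(NaOH) = 0.05811 x 0.04459 = 0.002591 mol.
At the first equivalence point, 1 mol OH^- react per mol H2SO3, so n(H2SO3) = 0.002591 / 1 = 0.002591 mol.
[H2SO3] = 0.002591 / 0.02056 L = 0.126 M.

0.126 M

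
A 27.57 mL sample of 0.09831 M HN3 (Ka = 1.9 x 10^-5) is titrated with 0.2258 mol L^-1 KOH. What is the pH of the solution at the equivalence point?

n(HN3) = 0.09831 x 0.02757 = 0.002710 mol; V(KOH) at equivalence = 0.002710/0.2258 = 0.01200 L.
At equivalence all the acid is converted to N3-; total volume = 0.02757 + 0.01200 = 0.03957 L, so [N3-] = 0.002710/0.03957 = 0.06849 M.
Kb = Kw/Ka = 1.0e-14 / 1.9 x 10^-5 = 5.26e-10.
[OH^-] = sqrt(Kb x [N3-]) = sqrt(5.26e-10 x 0.06849) = 6.00e-6 M.
pOH = 5.22, so pH = 14.00 - 5.22 = 8.78.

8.78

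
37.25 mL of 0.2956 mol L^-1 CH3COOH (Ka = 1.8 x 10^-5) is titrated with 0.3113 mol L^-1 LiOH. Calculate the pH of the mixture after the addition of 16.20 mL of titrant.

4.67

Initial n(CH3COOH) = 0.2956 x 0.03725 = 0.01101 mol.
n(LiOH) added = 0.3113 x 0.01620 = 0.005043 mol, converting that many moles of CH3COOH to CH3COO-.
Remaining n(CH3COOH) = 0.005968 mol; n(CH3COO-) = 0.005043 mol.
By Henderson-Hasselbalch, pH = pKa + log([A^-]/[HA]) = 4.74 + log(0.005043/0.005968) = 4.74 + (-0.07) = 4.67.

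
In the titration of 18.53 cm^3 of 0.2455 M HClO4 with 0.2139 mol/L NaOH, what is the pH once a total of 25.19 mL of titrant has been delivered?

n(acid) = 0.2455 x 0.01853 = 0.004549 mol; n(NaOH) added = 0.2139 x 0.02519 = 0.005388 mol.
Base is in excess by 0.005388 - 0.004549 = 0.0008390 mol in a total volume of 0.04372 L.
[OH^-] = 0.0008390/0.04372 = 0.01919 M, so pOH = 1.72 and pH = 14.00 - 1.72 = 12.28.

12.28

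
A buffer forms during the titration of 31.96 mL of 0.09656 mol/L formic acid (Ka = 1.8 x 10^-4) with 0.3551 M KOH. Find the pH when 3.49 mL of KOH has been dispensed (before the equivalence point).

3.57

Initial n(HCOOH) = 0.09656 x 0.03196 = 0.003086 mol.
n(KOH) added = 0.3551 x 0.003490 = 0.001239 mol, converting that many moles of HCOOH to HCOO-.
Remaining n(HCOOH) = 0.001847 mol; n(HCOO-) = 0.001239 mol.
By Henderson-Hasselbalch, pH = pKa + log([A^-]/[HA]) = 3.74 + log(0.001239/0.001847) = 3.74 + (-0.17) = 3.57.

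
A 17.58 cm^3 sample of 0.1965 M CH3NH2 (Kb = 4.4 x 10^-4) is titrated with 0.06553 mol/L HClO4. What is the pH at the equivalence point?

n(CH3NH2) = 0.1965 x 0.01758 = 0.003454 mol; V(HClO4) at equivalence = 0.003454/0.06553 = 0.05272 L.
At equivalence the base is fully converted to CH3NH3+; total volume = 0.07030 L, so [CH3NH3+] = 0.003454/0.07030 = 0.04914 M.
Ka(CH3NH3+) = Kw/Kb = 1.0e-14 / 4.4 x 10^-4 = 2.27e-11.
[H^+] = sqrt(Ka x [CH3NH3+]) = sqrt(2.27e-11 x 0.04914) = 1.06e-6 M.
pH = -log(1.06e-6) = 5.98.

5.98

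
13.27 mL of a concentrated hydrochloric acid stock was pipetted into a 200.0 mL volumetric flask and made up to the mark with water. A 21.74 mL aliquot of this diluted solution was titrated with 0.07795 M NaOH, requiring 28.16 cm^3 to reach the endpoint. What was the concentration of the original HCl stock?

n(NaOH) = 0.07795 x 0.02816 = 0.002195 mol.
n(HCl) in the aliquot = 0.002195 mol.
[diluted HCl] = 0.002195 / 0.02174 = 0.1010 M.
Dilution factor = 200.0/13.27 = 15.07, so [stock] = 0.1010 x 15.07 = 1.52 M.

1.52 M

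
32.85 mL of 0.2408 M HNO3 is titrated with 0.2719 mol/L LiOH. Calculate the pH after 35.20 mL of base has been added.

12.39

n(acid) = 0.2408 x 0.03285 = 0.007910 mol; n(LiOH) added = 0.2719 x 0.03520 = 0.009571 mol.
Base is in excess by 0.009571 - 0.007910 = 0.001661 mol in a total volume of 0.06805 L.
[OH^-] = 0.001661/0.06805 = 0.02440 M, so pOH = 1.61 and pH = 14.00 - 1.61 = 12.39.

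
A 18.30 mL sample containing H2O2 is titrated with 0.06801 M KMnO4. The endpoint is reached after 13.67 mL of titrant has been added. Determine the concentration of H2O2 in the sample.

n(KMnO4) = 0.06801 x 0.01367 = 0.0009297 mol.
From the balanced equation, 2 mol KMnO4 reacts with 5 mol H2O2, so n(H2O2) = 0.0009297 x 5/2 = 0.002324 mol.
[H2O2] = 0.002324 / 0.01830 L = 0.127 M.

0.127 M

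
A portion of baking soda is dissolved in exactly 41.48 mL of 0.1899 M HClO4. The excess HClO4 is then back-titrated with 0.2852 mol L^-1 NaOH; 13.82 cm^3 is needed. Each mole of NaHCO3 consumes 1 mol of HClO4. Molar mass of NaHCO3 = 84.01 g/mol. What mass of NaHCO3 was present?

0.331 g

Total n(HClO4) added = 0.1899 x 0.04148 = 0.007877 mol.
n(NaOH) used = 0.2852 x 0.01382 = 0.003941 mol, which equals the excess n(HClO4).
So n(HClO4) consumed by the sample = 0.007877 - 0.003941 = 0.003936 mol.
n(NaHCO3) = 0.003936 / 1 = 0.003936 mol.
mass = 0.003936 mol x 84.01 g/mol = 0.331 g.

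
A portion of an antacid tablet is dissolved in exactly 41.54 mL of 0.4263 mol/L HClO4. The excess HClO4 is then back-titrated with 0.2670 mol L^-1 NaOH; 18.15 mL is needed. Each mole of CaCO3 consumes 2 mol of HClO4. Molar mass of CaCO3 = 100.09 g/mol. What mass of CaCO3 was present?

0.644 g

Total n(HClO4) added = 0.4263 x 0.04154 = 0.01771 mol.
n(NaOH) used = 0.2670 x 0.01815 = 0.004846 mol, which equals the excess n(HClO4).
So n(HClO4) consumed by the sample = 0.01771 - 0.004846 = 0.01286 mol.
n(CaCO3) = 0.01286 / 2 = 0.006431 mol.
mass = 0.006431 mol x 100.09 g/mol = 0.644 g.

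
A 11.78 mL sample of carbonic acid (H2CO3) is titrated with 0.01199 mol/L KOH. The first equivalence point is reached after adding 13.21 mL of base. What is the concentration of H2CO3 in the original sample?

0.0134 M

n(KOH) = 0.01199 x 0.01321 = 0.0001584 mol.
At the first equivalence point, 1 mol OH^- react per mol H2CO3, so n(H2CO3) = 0.0001584 / 1 = 0.0001584 mol.
[H2CO3] = 0.0001584 / 0.01178 L = 0.0134 M.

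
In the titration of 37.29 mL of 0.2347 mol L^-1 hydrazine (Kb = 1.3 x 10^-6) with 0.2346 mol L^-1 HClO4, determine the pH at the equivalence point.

n(N2H4) = 0.2347 x 0.03729 = 0.008752 mol; V(HClO4) at equivalence = 0.008752/0.2346 = 0.03731 L.
At equivalence the base is fully converted to N2H5+; total volume = 0.07460 L, so [N2H5+] = 0.008752/0.07460 = 0.1173 M.
Ka(N2H5+) = Kw/Kb = 1.0e-14 / 1.3 x 10^-6 = 7.69e-9.
[H^+] = sqrt(Ka x [N2H5+]) = sqrt(7.69e-9 x 0.1173) = 3.00e-5 M.
pH = -log(3.00e-5) = 4.52.

4.52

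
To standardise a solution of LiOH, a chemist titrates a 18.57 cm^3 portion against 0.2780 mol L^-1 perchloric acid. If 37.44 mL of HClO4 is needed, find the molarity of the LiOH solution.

0.560 M

n(HClO4) delivered = 0.2780 x 0.03744 = 0.01041 mol.
For a 1:1 reaction, n(LiOH) = 0.01041 mol.
[LiOH] = 0.01041 mol / 0.01857 L = 0.560 M.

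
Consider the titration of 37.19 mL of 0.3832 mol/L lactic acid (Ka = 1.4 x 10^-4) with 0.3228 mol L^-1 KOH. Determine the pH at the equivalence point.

n(HC3H5O3) = 0.3832 x 0.03719 = 0.01425 mol; V(KOH) at equivalence = 0.01425/0.3228 = 0.04415 L.
At equivalence all the acid is converted to C3H5O3-; total volume = 0.03719 + 0.04415 = 0.08134 L, so [C3H5O3-] = 0.01425/0.08134 = 0.1752 M.
Kb = Kw/Ka = 1.0e-14 / 1.4 x 10^-4 = 7.14e-11.
[OH^-] = sqrt(Kb x [C3H5O3-]) = sqrt(7.14e-11 x 0.1752) = 3.54e-6 M.
pOH = 5.45, so pH = 14.00 - 5.45 = 8.55.

8.55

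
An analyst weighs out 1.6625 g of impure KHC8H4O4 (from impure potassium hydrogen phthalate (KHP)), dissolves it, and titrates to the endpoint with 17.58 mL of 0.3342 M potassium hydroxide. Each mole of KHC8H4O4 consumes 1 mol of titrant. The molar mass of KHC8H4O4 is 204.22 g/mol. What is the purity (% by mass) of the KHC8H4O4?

72.2%

n(KOH) = 0.3342 x 0.01758 = 0.005875 mol.
n(KHC8H4O4) = 0.005875 / 1 = 0.005875 mol.
mass of KHC8H4O4 = 0.005875 x 204.22 = 1.200 g.
% purity = 1.200 / 1.6625 x 100 = 72.2%.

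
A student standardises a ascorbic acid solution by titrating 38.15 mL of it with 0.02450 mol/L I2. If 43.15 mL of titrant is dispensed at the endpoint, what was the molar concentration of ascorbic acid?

0.0277 M

n(I2) = 0.02450 x 0.04315 = 0.001057 mol.
From the balanced equation, 1 mol I2 reacts with 1 mol ascorbic acid, so n(ascorbic acid) = 0.001057 x 1/1 = 0.001057 mol.
[ascorbic acid] = 0.001057 / 0.03815 L = 0.0277 M.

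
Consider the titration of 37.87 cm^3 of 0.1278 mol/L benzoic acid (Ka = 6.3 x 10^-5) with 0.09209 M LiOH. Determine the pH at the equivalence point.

n(C6H5COOH) = 0.1278 x 0.03787 = 0.004840 mol; V(LiOH) at equivalence = 0.004840/0.09209 = 0.05255 L.
At equivalence all the acid is converted to C6H5COO-; total volume = 0.03787 + 0.05255 = 0.09042 L, so [C6H5COO-] = 0.004840/0.09042 = 0.05352 M.
Kb = Kw/Ka = 1.0e-14 / 6.3 x 10^-5 = 1.59e-10.
[OH^-] = sqrt(Kb x [C6H5COO-]) = sqrt(1.59e-10 x 0.05352) = 2.91e-6 M.
pOH = 5.54, so pH = 14.00 - 5.54 = 8.46.

8.46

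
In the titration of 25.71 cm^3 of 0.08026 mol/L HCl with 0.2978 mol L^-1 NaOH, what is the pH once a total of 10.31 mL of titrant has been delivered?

12.45

n(acid) = 0.08026 x 0.02571 = 0.002063 mol; n(NaOH) added = 0.2978 x 0.01031 = 0.003070 mol.
Base is in excess by 0.003070 - 0.002063 = 0.001007 mol in a total volume of 0.03602 L.
[OH^-] = 0.001007/0.03602 = 0.02795 M, so pOH = 1.55 and pH = 14.00 - 1.55 = 12.45.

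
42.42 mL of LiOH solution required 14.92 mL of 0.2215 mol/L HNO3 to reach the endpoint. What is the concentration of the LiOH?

n(HNO3) delivered = 0.2215 x 0.01492 = 0.003305 mol.
For a 1:1 reaction, n(LiOH) = 0.003305 mol.
[LiOH] = 0.003305 mol / 0.04242 L = 0.0779 M.

0.0779 M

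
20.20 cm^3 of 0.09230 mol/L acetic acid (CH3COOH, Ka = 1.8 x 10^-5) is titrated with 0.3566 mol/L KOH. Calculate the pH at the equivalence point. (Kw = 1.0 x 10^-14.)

8.80

n(CH3COOH) = 0.09230 x 0.02020 = 0.001864 mol; V(KOH) at equivalence = 0.001864/0.3566 = 0.005228 L.
At equivalence all the acid is converted to CH3COO-; total volume = 0.02020 + 0.005228 = 0.02543 L, so [CH3COO-] = 0.001864/0.02543 = 0.07332 M.
Kb = Kw/Ka = 1.0e-14 / 1.8 x 10^-5 = 5.56e-10.
[OH^-] = sqrt(Kb x [CH3COO-]) = sqrt(5.56e-10 x 0.07332) = 6.38e-6 M.
pOH = 5.20, so pH = 14.00 - 5.20 = 8.80.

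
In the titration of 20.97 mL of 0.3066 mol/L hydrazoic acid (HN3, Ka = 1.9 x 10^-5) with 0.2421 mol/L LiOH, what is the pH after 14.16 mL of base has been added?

Initial n(HN3) = 0.3066 x 0.02097 = 0.006429 mol.
n(LiOH) added = 0.2421 x 0.01416 = 0.003428 mol, converting that many moles of HN3 to N3-.
Remaining n(HN3) = 0.003001 mol; n(N3-) = 0.003428 mol.
By Henderson-Hasselbalch, pH = pKa + log([A^-]/[HA]) = 4.72 + log(0.003428/0.003001) = 4.72 + (+0.06) = 4.78.

4.78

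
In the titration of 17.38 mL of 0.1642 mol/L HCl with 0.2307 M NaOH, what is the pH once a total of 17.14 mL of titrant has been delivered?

n(acid) = 0.1642 x 0.01738 = 0.002854 mol; n(NaOH) added = 0.2307 x 0.01714 = 0.003954 mol.
Base is in excess by 0.003954 - 0.002854 = 0.001100 mol in a total volume of 0.03452 L.
[OH^-] = 0.001100/0.03452 = 0.03188 M, so pOH = 1.50 and pH = 14.00 - 1.50 = 12.50.

12.50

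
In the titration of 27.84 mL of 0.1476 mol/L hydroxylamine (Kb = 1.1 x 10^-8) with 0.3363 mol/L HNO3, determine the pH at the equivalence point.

3.52

n(NH2OH) = 0.1476 x 0.02784 = 0.004109 mol; V(HNO3) at equivalence = 0.004109/0.3363 = 0.01222 L.
At equivalence the base is fully converted to NH3OH+; total volume = 0.04006 L, so [NH3OH+] = 0.004109/0.04006 = 0.1026 M.
Ka(NH3OH+) = Kw/Kb = 1.0e-14 / 1.1 x 10^-8 = 9.09e-7.
[H^+] = sqrt(Ka x [NH3OH+]) = sqrt(9.09e-7 x 0.1026) = 0.000305 M.
pH = -log(0.000305) = 3.52.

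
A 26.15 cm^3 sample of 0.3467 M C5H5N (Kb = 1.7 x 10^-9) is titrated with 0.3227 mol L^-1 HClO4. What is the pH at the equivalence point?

3.00

n(C5H5N) = 0.3467 x 0.02615 = 0.009066 mol; V(HClO4) at equivalence = 0.009066/0.3227 = 0.02809 L.
At equivalence the base is fully converted to C5H5NH+; total volume = 0.05424 L, so [C5H5NH+] = 0.009066/0.05424 = 0.1671 M.
Ka(C5H5NH+) = Kw/Kb = 1.0e-14 / 1.7 x 10^-9 = 5.88e-6.
[H^+] = sqrt(Ka x [C5H5NH+]) = sqrt(5.88e-6 x 0.1671) = 0.000992 M.
pH = -log(0.000992) = 3.00.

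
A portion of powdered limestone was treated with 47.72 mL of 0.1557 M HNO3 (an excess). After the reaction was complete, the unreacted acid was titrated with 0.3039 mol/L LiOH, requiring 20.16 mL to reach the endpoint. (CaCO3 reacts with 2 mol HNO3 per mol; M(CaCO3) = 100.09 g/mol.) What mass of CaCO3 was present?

0.0652 g

Total n(HNO3) added = 0.1557 x 0.04772 = 0.007430 mol.
n(LiOH) used = 0.3039 x 0.02016 = 0.006127 mol, which equals the excess n(HNO3).
So n(HNO3) consumed by the sample = 0.007430 - 0.006127 = 0.001303 mol.
n(CaCO3) = 0.001303 / 2 = 0.0006517 mol.
mass = 0.0006517 mol x 100.09 g/mol = 0.0652 g.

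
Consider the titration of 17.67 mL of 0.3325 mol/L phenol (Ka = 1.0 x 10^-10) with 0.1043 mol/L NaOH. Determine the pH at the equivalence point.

11.45

n(C6H5OH) = 0.3325 x 0.01767 = 0.005875 mol; V(NaOH) at equivalence = 0.005875/0.1043 = 0.05633 L.
At equivalence all the acid is converted to C6H5O-; total volume = 0.01767 + 0.05633 = 0.07400 L, so [C6H5O-] = 0.005875/0.07400 = 0.07940 M.
Kb = Kw/Ka = 1.0e-14 / 1.0 x 10^-10 = 0.000100.
[OH^-] = sqrt(Kb x [C6H5O-]) = sqrt(0.000100 x 0.07940) = 0.00282 M.
pOH = 2.55, so pH = 14.00 - 2.55 = 11.45.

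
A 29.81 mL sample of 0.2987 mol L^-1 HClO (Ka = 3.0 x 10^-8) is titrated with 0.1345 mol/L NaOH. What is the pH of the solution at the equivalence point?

n(HClO) = 0.2987 x 0.02981 = 0.008904 mol; V(NaOH) at equivalence = 0.008904/0.1345 = 0.06620 L.
At equivalence all the acid is converted to ClO-; total volume = 0.02981 + 0.06620 = 0.09601 L, so [ClO-] = 0.008904/0.09601 = 0.09274 M.
Kb = Kw/Ka = 1.0e-14 / 3.0 x 10^-8 = 3.33e-7.
[OH^-] = sqrt(Kb x [ClO-]) = sqrt(3.33e-7 x 0.09274) = 0.000176 M.
pOH = 3.75, so pH = 14.00 - 3.75 = 10.25.

10.25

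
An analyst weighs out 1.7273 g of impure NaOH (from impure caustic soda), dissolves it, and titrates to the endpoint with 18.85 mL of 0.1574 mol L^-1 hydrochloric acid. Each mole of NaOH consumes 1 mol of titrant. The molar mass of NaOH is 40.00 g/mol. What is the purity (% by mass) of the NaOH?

6.87%

n(HCl) = 0.1574 x 0.01885 = 0.002967 mol.
n(NaOH) = 0.002967 / 1 = 0.002967 mol.
mass of NaOH = 0.002967 x 40.00 = 0.1187 g.
% purity = 0.1187 / 1.7273 x 100 = 6.87%.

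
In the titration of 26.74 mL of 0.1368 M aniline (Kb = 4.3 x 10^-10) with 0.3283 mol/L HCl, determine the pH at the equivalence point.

n(C6H5NH2) = 0.1368 x 0.02674 = 0.003658 mol; V(HCl) at equivalence = 0.003658/0.3283 = 0.01114 L.
At equivalence the base is fully converted to C6H5NH3+; total volume = 0.03788 L, so [C6H5NH3+] = 0.003658/0.03788 = 0.09656 M.
Ka(C6H5NH3+) = Kw/Kb = 1.0e-14 / 4.3 x 10^-10 = 2.33e-5.
[H^+] = sqrt(Ka x [C6H5NH3+]) = sqrt(2.33e-5 x 0.09656) = 0.00150 M.
pH = -log(0.00150) = 2.82.

2.82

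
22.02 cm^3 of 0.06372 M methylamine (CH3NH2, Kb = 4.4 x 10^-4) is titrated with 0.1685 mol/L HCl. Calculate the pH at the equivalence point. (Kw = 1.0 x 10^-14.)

n(CH3NH2) = 0.06372 x 0.02202 = 0.001403 mol; V(HCl) at equivalence = 0.001403/0.1685 = 0.008327 L.
At equivalence the base is fully converted to CH3NH3+; total volume = 0.03035 L, so [CH3NH3+] = 0.001403/0.03035 = 0.04624 M.
Ka(CH3NH3+) = Kw/Kb = 1.0e-14 / 4.4 x 10^-4 = 2.27e-11.
[H^+] = sqrt(Ka x [CH3NH3+]) = sqrt(2.27e-11 x 0.04624) = 1.03e-6 M.
pH = -log(1.03e-6) = 5.99.

5.99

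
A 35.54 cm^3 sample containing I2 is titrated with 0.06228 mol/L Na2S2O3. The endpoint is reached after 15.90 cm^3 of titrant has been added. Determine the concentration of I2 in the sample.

n(Na2S2O3) = 0.06228 x 0.01590 = 0.0009903 mol.
From the balanced equation, 2 mol Na2S2O3 reacts with 1 mol I2, so n(I2) = 0.0009903 x 1/2 = 0.0004951 mol.
[I2] = 0.0004951 / 0.03554 L = 0.0139 M.

0.0139 M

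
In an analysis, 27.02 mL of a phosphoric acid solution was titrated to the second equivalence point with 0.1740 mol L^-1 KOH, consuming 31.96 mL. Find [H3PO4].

n(KOH) = 0.1740 x 0.03196 = 0.005561 mol.
At the second equivalence point, 2 mol OH^- react per mol H3PO4, so n(H3PO4) = 0.005561 / 2 = 0.002781 mol.
[H3PO4] = 0.002781 / 0.02702 L = 0.103 M.

0.103 M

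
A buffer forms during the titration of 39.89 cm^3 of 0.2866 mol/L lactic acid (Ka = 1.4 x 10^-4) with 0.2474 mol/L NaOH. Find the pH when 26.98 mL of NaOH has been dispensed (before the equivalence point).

4.00

Initial n(HC3H5O3) = 0.2866 x 0.03989 = 0.01143 mol.
n(NaOH) added = 0.2474 x 0.02698 = 0.006675 mol, converting that many moles of HC3H5O3 to C3H5O3-.
Remaining n(HC3H5O3) = 0.004758 mol; n(C3H5O3-) = 0.006675 mol.
By Henderson-Hasselbalch, pH = pKa + log([A^-]/[HA]) = 3.85 + log(0.006675/0.004758) = 3.85 + (+0.15) = 4.00.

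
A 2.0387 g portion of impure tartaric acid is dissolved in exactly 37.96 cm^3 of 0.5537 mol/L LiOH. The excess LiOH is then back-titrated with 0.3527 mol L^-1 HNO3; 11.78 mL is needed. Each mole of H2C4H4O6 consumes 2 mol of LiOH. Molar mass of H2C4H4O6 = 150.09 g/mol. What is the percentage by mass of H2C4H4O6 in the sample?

62.1%

Total n(LiOH) added = 0.5537 x 0.03796 = 0.02102 mol.
n(HNO3) used = 0.3527 x 0.01178 = 0.004155 mol, which equals the excess n(LiOH).
So n(LiOH) consumed by the sample = 0.02102 - 0.004155 = 0.01686 mol.
n(H2C4H4O6) = 0.01686 / 2 = 0.008432 mol.
mass H2C4H4O6 = 0.008432 x 150.09 = 1.266 g, so %H2C4H4O6 = 1.266/2.0387 x 100 = 62.1%.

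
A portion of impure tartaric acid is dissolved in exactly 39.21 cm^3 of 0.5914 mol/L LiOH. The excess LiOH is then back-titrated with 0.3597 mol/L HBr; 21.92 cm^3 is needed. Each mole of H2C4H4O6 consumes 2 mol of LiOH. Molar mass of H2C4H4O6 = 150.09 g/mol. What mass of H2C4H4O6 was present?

Total n(LiOH) added = 0.5914 x 0.03921 = 0.02319 mol.
n(HBr) used = 0.3597 x 0.02192 = 0.007885 mol, which equals the excess n(LiOH).
So n(LiOH) consumed by the sample = 0.02319 - 0.007885 = 0.01530 mol.
n(H2C4H4O6) = 0.01530 / 2 = 0.007652 mol.
mass = 0.007652 mol x 150.09 g/mol = 1.15 g.

1.15 g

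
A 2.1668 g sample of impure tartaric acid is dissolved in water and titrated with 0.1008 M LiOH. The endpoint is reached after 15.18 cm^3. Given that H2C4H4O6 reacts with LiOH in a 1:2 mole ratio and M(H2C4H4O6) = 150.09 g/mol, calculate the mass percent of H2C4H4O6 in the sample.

5.30%

n(LiOH) = 0.1008 x 0.01518 = 0.001530 mol.
n(H2C4H4O6) = 0.001530 / 2 = 0.0007651 mol.
mass of H2C4H4O6 = 0.0007651 x 150.09 = 0.1148 g.
% purity = 0.1148 / 2.1668 x 100 = 5.30%.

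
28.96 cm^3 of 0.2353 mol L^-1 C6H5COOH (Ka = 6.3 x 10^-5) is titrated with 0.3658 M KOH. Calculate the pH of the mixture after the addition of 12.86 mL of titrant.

Initial n(C6H5COOH) = 0.2353 x 0.02896 = 0.006814 mol.
n(KOH) added = 0.3658 x 0.01286 = 0.004704 mol, converting that many moles of C6H5COOH to C6H5COO-.
Remaining n(C6H5COOH) = 0.002110 mol; n(C6H5COO-) = 0.004704 mol.
By Henderson-Hasselbalch, pH = pKa + log([A^-]/[HA]) = 4.20 + log(0.004704/0.002110) = 4.20 + (+0.35) = 4.55.

4.55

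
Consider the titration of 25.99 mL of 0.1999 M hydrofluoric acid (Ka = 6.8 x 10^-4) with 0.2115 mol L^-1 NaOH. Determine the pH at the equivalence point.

8.09

n(HF) = 0.1999 x 0.02599 = 0.005195 mol; V(NaOH) at equivalence = 0.005195/0.2115 = 0.02456 L.
At equivalence all the acid is converted to F-; total volume = 0.02599 + 0.02456 = 0.05055 L, so [F-] = 0.005195/0.05055 = 0.1028 M.
Kb = Kw/Ka = 1.0e-14 / 6.8 x 10^-4 = 1.47e-11.
[OH^-] = sqrt(Kb x [F-]) = sqrt(1.47e-11 x 0.1028) = 1.23e-6 M.
pOH = 5.91, so pH = 14.00 - 5.91 = 8.09.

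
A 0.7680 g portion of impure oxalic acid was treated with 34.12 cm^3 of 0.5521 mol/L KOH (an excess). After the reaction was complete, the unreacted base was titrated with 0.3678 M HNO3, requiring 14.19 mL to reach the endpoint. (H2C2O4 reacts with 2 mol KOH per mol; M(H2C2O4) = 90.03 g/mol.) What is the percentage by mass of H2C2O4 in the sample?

Total n(KOH) added = 0.5521 x 0.03412 = 0.01884 mol.
n(HNO3) used = 0.3678 x 0.01419 = 0.005219 mol, which equals the excess n(KOH).
So n(KOH) consumed by the sample = 0.01884 - 0.005219 = 0.01362 mol.
n(H2C2O4) = 0.01362 / 2 = 0.006809 mol.
mass H2C2O4 = 0.006809 x 90.03 = 0.6130 g, so %H2C2O4 = 0.6130/0.7680 x 100 = 79.8%.

79.8%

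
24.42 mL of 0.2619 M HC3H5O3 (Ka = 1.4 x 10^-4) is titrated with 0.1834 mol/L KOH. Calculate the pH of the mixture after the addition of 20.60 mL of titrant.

4.01

Initial n(HC3H5O3) = 0.2619 x 0.02442 = 0.006396 mol.
n(KOH) added = 0.1834 x 0.02060 = 0.003778 mol, converting that many moles of HC3H5O3 to C3H5O3-.
Remaining n(HC3H5O3) = 0.002618 mol; n(C3H5O3-) = 0.003778 mol.
By Henderson-Hasselbalch, pH = pKa + log([A^-]/[HA]) = 3.85 + log(0.003778/0.002618) = 3.85 + (+0.16) = 4.01.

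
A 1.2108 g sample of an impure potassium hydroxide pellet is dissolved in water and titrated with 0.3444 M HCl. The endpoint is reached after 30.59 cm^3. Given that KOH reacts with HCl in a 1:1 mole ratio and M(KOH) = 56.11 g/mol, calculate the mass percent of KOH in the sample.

48.8%

n(HCl) = 0.3444 x 0.03059 = 0.01054 mol.
n(KOH) = 0.01054 / 1 = 0.01054 mol.
mass of KOH = 0.01054 x 56.11 = 0.5911 g.
% purity = 0.5911 / 1.2108 x 100 = 48.8%.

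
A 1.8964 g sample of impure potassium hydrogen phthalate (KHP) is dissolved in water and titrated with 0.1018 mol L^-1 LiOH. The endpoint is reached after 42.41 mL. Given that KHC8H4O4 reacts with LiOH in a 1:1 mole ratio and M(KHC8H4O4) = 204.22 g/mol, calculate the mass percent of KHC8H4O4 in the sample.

46.5%

n(LiOH) = 0.1018 x 0.04241 = 0.004317 mol.
n(KHC8H4O4) = 0.004317 / 1 = 0.004317 mol.
mass of KHC8H4O4 = 0.004317 x 204.22 = 0.8817 g.
% purity = 0.8817 / 1.8964 x 100 = 46.5%.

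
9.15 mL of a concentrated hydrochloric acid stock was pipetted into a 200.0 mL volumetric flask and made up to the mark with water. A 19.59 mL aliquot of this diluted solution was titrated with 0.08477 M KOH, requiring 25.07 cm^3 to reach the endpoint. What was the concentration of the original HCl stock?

n(KOH) = 0.08477 x 0.02507 = 0.002125 mol.
n(HCl) in the aliquot = 0.002125 mol.
[diluted HCl] = 0.002125 / 0.01959 = 0.1085 M.
Dilution factor = 200.0/9.150 = 21.86, so [stock] = 0.1085 x 21.86 = 2.37 M.

2.37 M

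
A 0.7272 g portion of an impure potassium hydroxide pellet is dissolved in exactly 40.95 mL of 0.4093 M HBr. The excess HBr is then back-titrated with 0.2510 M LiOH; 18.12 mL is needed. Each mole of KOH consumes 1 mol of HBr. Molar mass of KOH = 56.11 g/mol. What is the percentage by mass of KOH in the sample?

94.2%

Total n(HBr) added = 0.4093 x 0.04095 = 0.01676 mol.
n(LiOH) used = 0.2510 x 0.01812 = 0.004548 mol, which equals the excess n(HBr).
So n(HBr) consumed by the sample = 0.01676 - 0.004548 = 0.01221 mol.
n(KOH) = 0.01221 / 1 = 0.01221 mol.
mass KOH = 0.01221 x 56.11 = 0.6853 g, so %KOH = 0.6853/0.7272 x 100 = 94.2%.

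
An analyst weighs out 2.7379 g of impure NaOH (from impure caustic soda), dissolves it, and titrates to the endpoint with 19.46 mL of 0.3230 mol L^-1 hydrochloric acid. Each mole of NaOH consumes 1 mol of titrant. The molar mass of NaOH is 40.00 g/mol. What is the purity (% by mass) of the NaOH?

9.18%

n(HCl) = 0.3230 x 0.01946 = 0.006286 mol.
n(NaOH) = 0.006286 / 1 = 0.006286 mol.
mass of NaOH = 0.006286 x 40.00 = 0.2514 g.
% purity = 0.2514 / 2.7379 x 100 = 9.18%.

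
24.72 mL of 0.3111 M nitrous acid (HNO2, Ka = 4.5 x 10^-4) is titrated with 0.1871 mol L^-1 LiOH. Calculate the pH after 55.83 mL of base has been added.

12.53

n(acid) = 0.3111 x 0.02472 = 0.007690 mol; n(LiOH) added = 0.1871 x 0.05583 = 0.01045 mol.
Base is in excess by 0.01045 - 0.007690 = 0.002755 mol in a total volume of 0.08055 L.
[OH^-] = 0.002755/0.08055 = 0.03421 M, so pOH = 1.47 and pH = 14.00 - 1.47 = 12.53.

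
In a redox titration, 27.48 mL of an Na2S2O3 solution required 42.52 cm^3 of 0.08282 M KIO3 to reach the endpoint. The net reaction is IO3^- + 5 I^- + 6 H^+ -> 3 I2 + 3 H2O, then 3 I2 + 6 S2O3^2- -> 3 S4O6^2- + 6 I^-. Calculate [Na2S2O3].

0.769 M

n(KIO3) = 0.08282 x 0.04252 = 0.003522 mol.
From the balanced equation, 1 mol KIO3 reacts with 6 mol Na2S2O3, so n(Na2S2O3) = 0.003522 x 6/1 = 0.02113 mol.
[Na2S2O3] = 0.02113 / 0.02748 L = 0.769 M.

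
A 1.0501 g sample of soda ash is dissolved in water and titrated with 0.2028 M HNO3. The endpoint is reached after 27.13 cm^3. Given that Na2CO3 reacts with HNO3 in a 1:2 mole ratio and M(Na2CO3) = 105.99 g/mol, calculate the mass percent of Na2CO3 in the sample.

n(HNO3) = 0.2028 x 0.02713 = 0.005502 mol.
n(Na2CO3) = 0.005502 / 2 = 0.002751 mol.
mass of Na2CO3 = 0.002751 x 105.99 = 0.2916 g.
% purity = 0.2916 / 1.0501 x 100 = 27.8%.

27.8%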